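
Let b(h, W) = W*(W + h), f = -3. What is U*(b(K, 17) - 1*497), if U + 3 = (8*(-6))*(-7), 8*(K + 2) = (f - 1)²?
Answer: -69264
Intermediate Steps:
K = 0 (K = -2 + (-3 - 1)²/8 = -2 + (⅛)*(-4)² = -2 + (⅛)*16 = -2 + 2 = 0)
U = 333 (U = -3 + (8*(-6))*(-7) = -3 - 48*(-7) = -3 + 336 = 333)
U*(b(K, 17) - 1*497) = 333*(17*(17 + 0) - 1*497) = 333*(17*17 - 497) = 333*(289 - 497) = 333*(-208) = -69264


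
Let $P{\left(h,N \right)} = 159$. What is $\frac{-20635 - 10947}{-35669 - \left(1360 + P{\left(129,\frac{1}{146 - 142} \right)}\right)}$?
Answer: $\frac{15791}{18594} \approx 0.84925$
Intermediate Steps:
$\frac{-20635 - 10947}{-35669 - \left(1360 + P{\left(129,\frac{1}{146 - 142} \right)}\right)} = \frac{-20635 - 10947}{-35669 - 1519} = - \frac{31582}{-35669 - 1519} = - \frac{31582}{-37188} = \left(-31582\right) \left(- \frac{1}{37188}\right) = \frac{15791}{18594}$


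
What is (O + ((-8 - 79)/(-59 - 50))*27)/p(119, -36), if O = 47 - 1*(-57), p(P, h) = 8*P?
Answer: 115/872 ≈ 0.13188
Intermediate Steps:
O = 104 (O = 47 + 57 = 104)
(O + ((-8 - 79)/(-59 - 50))*27)/p(119, -36) = (104 + ((-8 - 79)/(-59 - 50))*27)/((8*119)) = (104 - 87/(-109)*27)/952 = (104 - 87*(-1/109)*27)*(1/952) = (104 + (87/109)*27)*(1/952) = (104 + 2349/109)*(1/952) = (13685/109)*(1/952) = 115/872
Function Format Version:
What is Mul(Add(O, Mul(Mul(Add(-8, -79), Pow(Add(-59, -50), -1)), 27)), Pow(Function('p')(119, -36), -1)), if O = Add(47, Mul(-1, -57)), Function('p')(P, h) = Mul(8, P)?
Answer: Rational(115, 872) ≈ 0.13188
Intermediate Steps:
O = 104 (O = Add(47, 57) = 104)
Mul(Add(O, Mul(Mul(Add(-8, -79), Pow(Add(-59, -50), -1)), 27)), Pow(Function('p')(119, -36), -1)) = Mul(Add(104, Mul(Mul(Add(-8, -79), Pow(Add(-59, -50), -1)), 27)), Pow(Mul(8, 119), -1)) = Mul(Add(104, Mul(Mul(-87, Pow(-109, -1)), 27)), Pow(952, -1)) = Mul(Add(104, Mul(Mul(-87, Rational(-1, 109)), 27)), Rational(1, 952)) = Mul(Add(104, Mul(Rational(87, 109), 27)), Rational(1, 952)) = Mul(Add(104, Rational(2349, 109)), Rational(1, 952)) = Mul(Rational(13685, 109), Rational(1, 952)) = Rational(115, 872)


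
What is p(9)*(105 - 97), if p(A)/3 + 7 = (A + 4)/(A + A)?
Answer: -452/3 ≈ -150.67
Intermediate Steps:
p(A) = -21 + 3*(4 + A)/(2*A) (p(A) = -21 + 3*((A + 4)/(A + A)) = -21 + 3*((4 + A)/((2*A))) = -21 + 3*((4 + A)*(1/(2*A))) = -21 + 3*((4 + A)/(2*A)) = -21 + 3*(4 + A)/(2*A))
p(9)*(105 - 97) = (-39/2 + 6/9)*(105 - 97) = (-39/2 + 6*(⅑))*8 = (-39/2 + ⅔)*8 = -113/6*8 = -452/3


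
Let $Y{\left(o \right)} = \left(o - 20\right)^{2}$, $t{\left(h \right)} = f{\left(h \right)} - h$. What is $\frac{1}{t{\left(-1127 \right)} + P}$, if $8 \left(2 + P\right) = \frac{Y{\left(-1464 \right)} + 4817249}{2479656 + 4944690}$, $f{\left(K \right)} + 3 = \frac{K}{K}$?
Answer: $\frac{19798256}{22235781323} \approx 0.00089038$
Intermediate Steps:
$f{\left(K \right)} = -2$ ($f{\left(K \right)} = -3 + \frac{K}{K} = -3 + 1 = -2$)
$t{\left(h \right)} = -2 - h$
$Y{\left(o \right)} = \left(-20 + o\right)^{2}$
$P = - \frac{37256677}{19798256}$ ($P = -2 + \frac{\left(\left(-20 - 1464\right)^{2} + 4817249\right) \frac{1}{2479656 + 4944690}}{8} = -2 + \frac{\left(\left(-1484\right)^{2} + 4817249\right) \frac{1}{7424346}}{8} = -2 + \frac{\left(2202256 + 4817249\right) \frac{1}{7424346}}{8} = -2 + \frac{7019505 \cdot \frac{1}{7424346}}{8} = -2 + \frac{1}{8} \cdot \frac{2339835}{2474782} = -2 + \frac{2339835}{19798256} = - \frac{37256677}{19798256} \approx -1.8818$)
$\frac{1}{t{\left(-1127 \right)} + P} = \frac{1}{\left(-2 - -1127\right) - \frac{37256677}{19798256}} = \frac{1}{\left(-2 + 1127\right) - \frac{37256677}{19798256}} = \frac{1}{1125 - \frac{37256677}{19798256}} = \frac{1}{\frac{22235781323}{19798256}} = \frac{19798256}{22235781323}$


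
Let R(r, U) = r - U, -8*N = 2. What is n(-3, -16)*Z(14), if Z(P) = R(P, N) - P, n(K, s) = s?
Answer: -4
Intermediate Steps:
N = -¼ (N = -⅛*2 = -¼ ≈ -0.25000)
Z(P) = ¼ (Z(P) = (P - 1*(-¼)) - P = (P + ¼) - P = (¼ + P) - P = ¼)
n(-3, -16)*Z(14) = -16*¼ = -4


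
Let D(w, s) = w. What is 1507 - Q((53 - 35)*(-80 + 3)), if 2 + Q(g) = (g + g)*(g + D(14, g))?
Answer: -3801675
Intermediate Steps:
Q(g) = -2 + 2*g*(14 + g) (Q(g) = -2 + (g + g)*(g + 14) = -2 + (2*g)*(14 + g) = -2 + 2*g*(14 + g))
1507 - Q((53 - 35)*(-80 + 3)) = 1507 - (-2 + 2*((53 - 35)*(-80 + 3))² + 28*((53 - 35)*(-80 + 3))) = 1507 - (-2 + 2*(18*(-77))² + 28*(18*(-77))) = 1507 - (-2 + 2*(-1386)² + 28*(-1386)) = 1507 - (-2 + 2*1920996 - 38808) = 1507 - (-2 + 3841992 - 38808) = 1507 - 1*3803182 = 1507 - 3803182 = -3801675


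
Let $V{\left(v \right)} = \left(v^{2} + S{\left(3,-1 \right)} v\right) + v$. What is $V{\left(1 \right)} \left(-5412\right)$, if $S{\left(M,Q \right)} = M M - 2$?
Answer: $-48708$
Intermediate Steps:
$S{\left(M,Q \right)} = -2 + M^{2}$ ($S{\left(M,Q \right)} = M^{2} - 2 = -2 + M^{2}$)
$V{\left(v \right)} = v^{2} + 8 v$ ($V{\left(v \right)} = \left(v^{2} + \left(-2 + 3^{2}\right) v\right) + v = \left(v^{2} + \left(-2 + 9\right) v\right) + v = \left(v^{2} + 7 v\right) + v = v^{2} + 8 v$)
$V{\left(1 \right)} \left(-5412\right) = 1 \left(8 + 1\right) \left(-5412\right) = 1 \cdot 9 \left(-5412\right) = 9 \left(-5412\right) = -48708$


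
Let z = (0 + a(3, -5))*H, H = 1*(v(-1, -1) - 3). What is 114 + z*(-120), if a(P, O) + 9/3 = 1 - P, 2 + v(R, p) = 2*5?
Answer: 3114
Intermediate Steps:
v(R, p) = 8 (v(R, p) = -2 + 2*5 = -2 + 10 = 8)
a(P, O) = -2 - P (a(P, O) = -3 + (1 - P) = -2 - P)
H = 5 (H = 1*(8 - 3) = 1*5 = 5)
z = -25 (z = (0 + (-2 - 1*3))*5 = (0 + (-2 - 3))*5 = (0 - 5)*5 = -5*5 = -25)
114 + z*(-120) = 114 - 25*(-120) = 114 + 3000 = 3114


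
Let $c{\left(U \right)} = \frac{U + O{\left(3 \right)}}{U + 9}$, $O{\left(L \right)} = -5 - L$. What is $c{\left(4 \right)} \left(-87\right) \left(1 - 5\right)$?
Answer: $- \frac{1392}{13} \approx -107.08$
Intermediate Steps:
$c{\left(U \right)} = \frac{-8 + U}{9 + U}$ ($c{\left(U \right)} = \frac{U - 8}{U + 9} = \frac{U - 8}{9 + U} = \frac{-8 + U}{9 + U}$)
$c{\left(4 \right)} \left(-87\right) \left(1 - 5\right) = \frac{-8 + 4}{9 + 4} \left(-87\right) \left(1 - 5\right) = \frac{1}{13} \left(-4\right) \left(-87\right) \left(1 - 5\right) = \frac{1}{13} \left(-4\right) \left(-87\right) \left(-4\right) = \left(- \frac{4}{13}\right) \left(-87\right) \left(-4\right) = \frac{348}{13} \left(-4\right) = - \frac{1392}{13}$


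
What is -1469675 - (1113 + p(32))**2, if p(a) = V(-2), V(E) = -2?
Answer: -2703996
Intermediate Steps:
p(a) = -2
-1469675 - (1113 + p(32))**2 = -1469675 - (1113 - 2)**2 = -1469675 - 1*1111**2 = -1469675 - 1*1234321 = -1469675 - 1234321 = -2703996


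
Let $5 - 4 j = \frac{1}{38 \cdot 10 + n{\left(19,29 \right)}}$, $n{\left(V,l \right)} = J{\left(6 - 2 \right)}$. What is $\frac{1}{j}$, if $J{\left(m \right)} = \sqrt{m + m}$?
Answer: $\frac{2886320}{3606001} - \frac{8 \sqrt{2}}{3606001} \approx 0.80042$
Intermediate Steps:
$J{\left(m \right)} = \sqrt{2} \sqrt{m}$ ($J{\left(m \right)} = \sqrt{2 m} = \sqrt{2} \sqrt{m}$)
$n{\left(V,l \right)} = 2 \sqrt{2}$ ($n{\left(V,l \right)} = \sqrt{2} \sqrt{6 - 2} = \sqrt{2} \sqrt{4} = \sqrt{2} \cdot 2 = 2 \sqrt{2}$)
$j = \frac{5}{4} - \frac{1}{4 \left(380 + 2 \sqrt{2}\right)}$ ($j = \frac{5}{4} - \frac{1}{4 \left(38 \cdot 10 + 2 \sqrt{2}\right)} = \frac{5}{4} - \frac{1}{4 \left(380 + 2 \sqrt{2}\right)} \approx 1.2493$)
$\frac{1}{j} = \frac{1}{\frac{180395}{144392} + \frac{\sqrt{2}}{288784}}$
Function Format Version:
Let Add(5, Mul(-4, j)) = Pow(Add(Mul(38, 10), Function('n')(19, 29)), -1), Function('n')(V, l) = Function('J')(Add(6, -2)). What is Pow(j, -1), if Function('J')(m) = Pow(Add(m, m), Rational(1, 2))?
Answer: Add(Rational(2886320, 3606001), Mul(Rational(-8, 3606001), Pow(2, Rational(1, 2)))) ≈ 0.80042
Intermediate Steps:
Function('J')(m) = Mul(Pow(2, Rational(1, 2)), Pow(m, Rational(1, 2))) (Function('J')(m) = Pow(Mul(2, m), Rational(1, 2)) = Mul(Pow(2, Rational(1, 2)), Pow(m, Rational(1, 2))))
Function('n')(V, l) = Mul(2, Pow(2, Rational(1, 2))) (Function('n')(V, l) = Mul(Pow(2, Rational(1, 2)), Pow(Add(6, -2), Rational(1, 2))) = Mul(Pow(2, Rational(1, 2)), Pow(4, Rational(1, 2))) = Mul(Pow(2, Rational(1, 2)), 2) = Mul(2, Pow(2, Rational(1, 2))))
j = Add(Rational(5, 4), Mul(Rational(-1, 4), Pow(Add(380, Mul(2, Pow(2, Rational(1, 2)))), -1))) (j = Add(Rational(5, 4), Mul(Rational(-1, 4), Pow(Add(Mul(38, 10), Mul(2, Pow(2, Rational(1, 2)))), -1))) = Add(Rational(5, 4), Mul(Rational(-1, 4), Pow(Add(380, Mul(2, Pow(2, Rational(1, 2)))), -1))) ≈ 1.2493)
Pow(j, -1) = Pow(Add(Rational(180395, 144392), Mul(Rational(1, 288784), Pow(2, Rational(1, 2)))), -1)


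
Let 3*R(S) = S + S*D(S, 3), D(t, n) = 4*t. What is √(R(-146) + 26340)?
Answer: √492414/3 ≈ 233.91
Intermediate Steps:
R(S) = S/3 + 4*S²/3 (R(S) = (S + S*(4*S))/3 = (S + 4*S²)/3 = S/3 + 4*S²/3)
√(R(-146) + 26340) = √((⅓)*(-146)*(1 + 4*(-146)) + 26340) = √((⅓)*(-146)*(1 - 584) + 26340) = √((⅓)*(-146)*(-583) + 26340) = √(85118/3 + 26340) = √(164138/3) = √492414/3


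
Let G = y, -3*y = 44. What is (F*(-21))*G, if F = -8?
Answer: -2464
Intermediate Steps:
y = -44/3 (y = -⅓*44 = -44/3 ≈ -14.667)
G = -44/3 ≈ -14.667
(F*(-21))*G = -8*(-21)*(-44/3) = 168*(-44/3) = -2464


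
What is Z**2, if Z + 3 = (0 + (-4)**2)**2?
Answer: 64009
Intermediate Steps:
Z = 253 (Z = -3 + (0 + (-4)**2)**2 = -3 + (0 + 16)**2 = -3 + 16**2 = -3 + 256 = 253)
Z**2 = 253**2 = 64009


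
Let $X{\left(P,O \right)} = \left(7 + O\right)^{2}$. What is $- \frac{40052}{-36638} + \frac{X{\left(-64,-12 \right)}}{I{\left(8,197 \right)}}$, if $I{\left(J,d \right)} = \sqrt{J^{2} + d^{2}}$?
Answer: $\frac{20026}{18319} + \frac{25 \sqrt{38873}}{38873} \approx 1.22$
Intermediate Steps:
$- \frac{40052}{-36638} + \frac{X{\left(-64,-12 \right)}}{I{\left(8,197 \right)}} = - \frac{40052}{-36638} + \frac{\left(7 - 12\right)^{2}}{\sqrt{8^{2} + 197^{2}}} = \left(-40052\right) \left(- \frac{1}{36638}\right) + \frac{\left(-5\right)^{2}}{\sqrt{64 + 38809}} = \frac{20026}{18319} + \frac{25}{\sqrt{38873}} = \frac{20026}{18319} + 25 \frac{\sqrt{38873}}{38873} = \frac{20026}{18319} + \frac{25 \sqrt{38873}}{38873}$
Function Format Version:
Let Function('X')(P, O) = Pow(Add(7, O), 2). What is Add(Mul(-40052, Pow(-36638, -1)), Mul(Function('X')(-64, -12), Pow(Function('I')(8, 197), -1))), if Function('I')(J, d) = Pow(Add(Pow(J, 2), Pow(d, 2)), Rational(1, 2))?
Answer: Add(Rational(20026, 18319), Mul(Rational(25, 38873), Pow(38873, Rational(1, 2)))) ≈ 1.2200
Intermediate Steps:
Add(Mul(-40052, Pow(-36638, -1)), Mul(Function('X')(-64, -12), Pow(Function('I')(8, 197), -1))) = Add(Mul(-40052, Pow(-36638, -1)), Mul(Pow(Add(7, -12), 2), Pow(Pow(Add(Pow(8, 2), Pow(197, 2)), Rational(1, 2)), -1))) = Add(Mul(-40052, Rational(-1, 36638)), Mul(Pow(-5, 2), Pow(Pow(Add(64, 38809), Rational(1, 2)), -1))) = Add(Rational(20026, 18319), Mul(25, Pow(Pow(38873, Rational(1, 2)), -1))) = Add(Rational(20026, 18319), Mul(25, Mul(Rational(1, 38873), Pow(38873, Rational(1, 2))))) = Add(Rational(20026, 18319), Mul(Rational(25, 38873), Pow(38873, Rational(1, 2))))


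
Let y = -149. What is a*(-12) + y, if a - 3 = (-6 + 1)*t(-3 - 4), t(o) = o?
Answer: -605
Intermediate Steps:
a = 38 (a = 3 + (-6 + 1)*(-3 - 4) = 3 - 5*(-7) = 3 + 35 = 38)
a*(-12) + y = 38*(-12) - 149 = -456 - 149 = -605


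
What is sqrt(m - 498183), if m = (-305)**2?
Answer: I*sqrt(405158) ≈ 636.52*I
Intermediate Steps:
m = 93025
sqrt(m - 498183) = sqrt(93025 - 498183) = sqrt(-405158) = I*sqrt(405158)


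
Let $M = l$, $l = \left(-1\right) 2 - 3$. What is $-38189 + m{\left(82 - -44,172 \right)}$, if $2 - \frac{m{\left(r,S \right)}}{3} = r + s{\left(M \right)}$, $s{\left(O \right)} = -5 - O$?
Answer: $-38561$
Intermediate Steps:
$l = -5$ ($l = -2 - 3 = -5$)
$M = -5$
$m{\left(r,S \right)} = 6 - 3 r$ ($m{\left(r,S \right)} = 6 - 3 \left(r - 0\right) = 6 - 3 \left(r + \left(-5 + 5\right)\right) = 6 - 3 \left(r + 0\right) = 6 - 3 r$)
$-38189 + m{\left(82 - -44,172 \right)} = -38189 + \left(6 - 3 \left(82 - -44\right)\right) = -38189 + \left(6 - 3 \left(82 + 44\right)\right) = -38189 + \left(6 - 378\right) = -38189 - 372 = -38561$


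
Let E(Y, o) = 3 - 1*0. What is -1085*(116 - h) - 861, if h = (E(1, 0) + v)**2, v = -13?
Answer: -18221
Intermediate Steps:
E(Y, o) = 3 (E(Y, o) = 3 + 0 = 3)
h = 100 (h = (3 - 13)**2 = (-10)**2 = 100)
-1085*(116 - h) - 861 = -1085*(116 - 1*100) - 861 = -1085*(116 - 100) - 861 = -1085*16 - 861 = -17360 - 861 = -18221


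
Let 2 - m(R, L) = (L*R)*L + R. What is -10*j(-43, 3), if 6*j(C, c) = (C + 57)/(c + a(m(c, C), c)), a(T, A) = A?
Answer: -35/9 ≈ -3.8889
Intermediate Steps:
m(R, L) = 2 - R - R*L² (m(R, L) = 2 - ((L*R)*L + R) = 2 - (R*L² + R) = 2 - (R + R*L²) = 2 + (-R - R*L²) = 2 - R - R*L²)
j(C, c) = (57 + C)/(12*c) (j(C, c) = ((C + 57)/(c + c))/6 = ((57 + C)/((2*c)))/6 = ((57 + C)*(1/(2*c)))/6 = ((57 + C)/(2*c))/6 = (57 + C)/(12*c))
-10*j(-43, 3) = -5*(57 - 43)/(6*3) = -5*14/(6*3) = -10*7/18 = -35/9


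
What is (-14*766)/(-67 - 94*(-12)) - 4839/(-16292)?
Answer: -169581229/17285812 ≈ -9.8104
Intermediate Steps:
(-14*766)/(-67 - 94*(-12)) - 4839/(-16292) = -10724/(-67 + 1128) - 4839*(-1/16292) = -10724/1061 + 4839/16292 = -169581229/17285812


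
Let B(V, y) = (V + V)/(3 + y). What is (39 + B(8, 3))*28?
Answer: 3500/3 ≈ 1166.7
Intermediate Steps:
B(V, y) = 2*V/(3 + y) (B(V, y) = (2*V)/(3 + y) = 2*V/(3 + y))
(39 + B(8, 3))*28 = (39 + 2*8/(3 + 3))*28 = (39 + 2*8/6)*28 = (39 + 2*8*(⅙))*28 = (39 + 8/3)*28 = (125/3)*28 = 3500/3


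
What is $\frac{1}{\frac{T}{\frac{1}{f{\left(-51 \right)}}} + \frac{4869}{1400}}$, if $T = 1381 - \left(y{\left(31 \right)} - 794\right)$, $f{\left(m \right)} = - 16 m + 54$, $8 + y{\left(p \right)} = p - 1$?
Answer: $\frac{1400}{2622358869} \approx 5.3387 \cdot 10^{-7}$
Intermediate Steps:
$y{\left(p \right)} = -9 + p$ ($y{\left(p \right)} = -8 + \left(p - 1\right) = -8 + \left(-1 + p\right) = -9 + p$)
$f{\left(m \right)} = 54 - 16 m$
$T = 2153$ ($T = 1381 - \left(\left(-9 + 31\right) - 794\right) = 1381 - \left(22 - 794\right) = 1381 - -772 = 1381 + 772 = 2153$)
$\frac{1}{\frac{T}{\frac{1}{f{\left(-51 \right)}}} + \frac{4869}{1400}} = \frac{1}{\frac{2153}{\frac{1}{54 - -816}} + \frac{4869}{1400}} = \frac{1}{\frac{2153}{\frac{1}{54 + 816}} + 4869 \cdot \frac{1}{1400}} = \frac{1}{\frac{2153}{\frac{1}{870}} + \frac{4869}{1400}} = \frac{1}{2153 \frac{1}{\frac{1}{870}} + \frac{4869}{1400}} = \frac{1}{2153 \cdot 870 + \frac{4869}{1400}} = \frac{1}{1873110 + \frac{4869}{1400}} = \frac{1}{\frac{2622358869}{1400}} = \frac{1400}{2622358869}$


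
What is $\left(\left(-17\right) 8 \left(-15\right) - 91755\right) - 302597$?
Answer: $-392312$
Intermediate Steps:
$\left(\left(-17\right) 8 \left(-15\right) - 91755\right) - 302597 = \left(\left(-136\right) \left(-15\right) - 91755\right) - 302597 = \left(2040 - 91755\right) - 302597 = -89715 - 302597 = -392312$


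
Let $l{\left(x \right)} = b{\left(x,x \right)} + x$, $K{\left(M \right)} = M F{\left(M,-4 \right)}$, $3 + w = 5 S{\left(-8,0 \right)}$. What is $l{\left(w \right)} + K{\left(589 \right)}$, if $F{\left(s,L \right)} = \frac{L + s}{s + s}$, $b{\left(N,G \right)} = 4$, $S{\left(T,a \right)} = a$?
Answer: $\frac{587}{2} \approx 293.5$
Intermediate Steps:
$w = -3$ ($w = -3 + 5 \cdot 0 = -3 + 0 = -3$)
$F{\left(s,L \right)} = \frac{L + s}{2 s}$
$K{\left(M \right)} = -2 + \frac{M}{2}$ ($K{\left(M \right)} = M \frac{-4 + M}{2 M} = -2 + \frac{M}{2}$)
$l{\left(x \right)} = 4 + x$
$l{\left(w \right)} + K{\left(589 \right)} = \left(4 - 3\right) + \left(-2 + \frac{1}{2} \cdot 589\right) = 1 + \left(-2 + \frac{589}{2}\right) = 1 + \frac{585}{2} = \frac{587}{2}$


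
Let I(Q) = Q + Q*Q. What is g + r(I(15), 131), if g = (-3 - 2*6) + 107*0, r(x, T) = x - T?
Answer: 94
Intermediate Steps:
I(Q) = Q + Q²
g = -15 (g = (-3 - 12) + 0 = -15 + 0 = -15)
g + r(I(15), 131) = -15 + (15*(1 + 15) - 1*131) = -15 + (15*16 - 131) = -15 + (240 - 131) = -15 + 109 = 94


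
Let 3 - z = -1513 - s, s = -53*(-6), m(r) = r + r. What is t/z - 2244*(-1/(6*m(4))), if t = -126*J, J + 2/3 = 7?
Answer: 24269/524 ≈ 46.315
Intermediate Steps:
J = 19/3 (J = -⅔ + 7 = 19/3 ≈ 6.3333)
m(r) = 2*r
s = 318
t = -798 (t = -126*19/3 = -798)
z = 1834 (z = 3 - (-1513 - 1*318) = 3 - (-1513 - 318) = 3 - 1*(-1831) = 3 + 1831 = 1834)
t/z - 2244*(-1/(6*m(4))) = -798/1834 - 2244/((-12*4)) = -798*1/1834 - 2244/((-6*8)) = -57/131 - 2244/(-48) = -57/131 - 2244*(-1/48) = -57/131 + 187/4 = 24269/524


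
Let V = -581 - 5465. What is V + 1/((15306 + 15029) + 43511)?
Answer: -446472915/73846 ≈ -6046.0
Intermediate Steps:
V = -6046
V + 1/((15306 + 15029) + 43511) = -6046 + 1/((15306 + 15029) + 43511) = -6046 + 1/(30335 + 43511) = -6046 + 1/73846 = -446472915/73846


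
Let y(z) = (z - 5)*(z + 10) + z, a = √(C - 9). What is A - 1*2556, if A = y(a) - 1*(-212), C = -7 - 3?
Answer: -2413 + 6*I*√19 ≈ -2413.0 + 26.153*I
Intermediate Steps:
C = -10
a = I*√19 (a = √(-10 - 9) = √(-19) = I*√19 ≈ 4.3589*I)
y(z) = z + (-5 + z)*(10 + z) (y(z) = (-5 + z)*(10 + z) + z = z + (-5 + z)*(10 + z))
A = 143 + 6*I*√19 (A = (-50 + (I*√19)² + 6*(I*√19)) - 1*(-212) = (-50 - 19 + 6*I*√19) + 212 = (-69 + 6*I*√19) + 212 = 143 + 6*I*√19 ≈ 143.0 + 26.153*I)
A - 1*2556 = (143 + 6*I*√19) - 1*2556 = (143 + 6*I*√19) - 2556 = -2413 + 6*I*√19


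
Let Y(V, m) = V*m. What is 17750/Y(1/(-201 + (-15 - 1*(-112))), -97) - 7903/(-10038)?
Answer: 2647273513/139098 ≈ 19032.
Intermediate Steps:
17750/Y(1/(-201 + (-15 - 1*(-112))), -97) - 7903/(-10038) = 17750/((-97/(-201 + (-15 - 1*(-112))))) - 7903/(-10038) = 17750/((-97/(-201 + (-15 + 112)))) - 7903*(-1/10038) = 17750/((-97/(-201 + 97))) + 1129/1434 = 17750/((-97/(-104))) + 1129/1434 = 17750/((-1/104*(-97))) + 1129/1434 = 17750/(97/104) + 1129/1434 = 17750*(104/97) + 1129/1434 = 1846000/97 + 1129/1434 = 2647273513/139098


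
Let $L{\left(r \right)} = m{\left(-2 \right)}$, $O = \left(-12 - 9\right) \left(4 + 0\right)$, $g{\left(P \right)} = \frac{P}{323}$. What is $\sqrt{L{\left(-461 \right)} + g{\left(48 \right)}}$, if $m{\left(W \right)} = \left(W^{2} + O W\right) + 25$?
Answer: $\frac{\sqrt{20568317}}{323} \approx 14.041$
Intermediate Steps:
$g{\left(P \right)} = \frac{P}{323}$ ($g{\left(P \right)} = P \frac{1}{323} = \frac{P}{323}$)
$O = -84$ ($O = \left(-21\right) 4 = -84$)
$m{\left(W \right)} = 25 + W^{2} - 84 W$ ($m{\left(W \right)} = \left(W^{2} - 84 W\right) + 25 = 25 + W^{2} - 84 W$)
$L{\left(r \right)} = 197$ ($L{\left(r \right)} = 25 + \left(-2\right)^{2} - -168 = 25 + 4 + 168 = 197$)
$\sqrt{L{\left(-461 \right)} + g{\left(48 \right)}} = \sqrt{197 + \frac{1}{323} \cdot 48} = \sqrt{197 + \frac{48}{323}} = \sqrt{\frac{63679}{323}} = \frac{\sqrt{20568317}}{323}$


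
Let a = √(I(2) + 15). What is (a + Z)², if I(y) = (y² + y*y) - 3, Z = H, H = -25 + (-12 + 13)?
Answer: 596 - 96*√5 ≈ 381.34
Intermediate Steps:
H = -24 (H = -25 + 1 = -24)
Z = -24
I(y) = -3 + 2*y² (I(y) = (y² + y²) - 3 = 2*y² - 3 = -3 + 2*y²)
a = 2*√5 (a = √((-3 + 2*2²) + 15) = √((-3 + 2*4) + 15) = √((-3 + 8) + 15) = √(5 + 15) = √20 = 2*√5 ≈ 4.4721)
(a + Z)² = (2*√5 - 24)² = (-24 + 2*√5)²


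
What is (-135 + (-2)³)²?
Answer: 20449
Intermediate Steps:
(-135 + (-2)³)² = (-135 - 8)² = (-143)² = 20449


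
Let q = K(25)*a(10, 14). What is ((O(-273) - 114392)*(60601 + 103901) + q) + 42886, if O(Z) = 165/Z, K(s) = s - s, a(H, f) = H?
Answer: -131724385256/7 ≈ -1.8818e+10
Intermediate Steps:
K(s) = 0
q = 0 (q = 0*10 = 0)
((O(-273) - 114392)*(60601 + 103901) + q) + 42886 = ((165/(-273) - 114392)*(60601 + 103901) + 0) + 42886 = ((165*(-1/273) - 114392)*164502 + 0) + 42886 = ((-55/91 - 114392)*164502 + 0) + 42886 = (-10409727/91*164502 + 0) + 42886 = (-131724685458/7 + 0) + 42886 = -131724685458/7 + 42886 = -131724385256/7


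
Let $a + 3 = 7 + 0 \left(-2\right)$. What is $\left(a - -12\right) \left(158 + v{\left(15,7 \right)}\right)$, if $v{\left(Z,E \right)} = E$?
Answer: $2640$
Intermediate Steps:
$a = 4$ ($a = -3 + \left(7 + 0 \left(-2\right)\right) = -3 + \left(7 + 0\right) = -3 + 7 = 4$)
$\left(a - -12\right) \left(158 + v{\left(15,7 \right)}\right) = \left(4 - -12\right) \left(158 + 7\right) = \left(4 + 12\right) 165 = 16 \cdot 165 = 2640$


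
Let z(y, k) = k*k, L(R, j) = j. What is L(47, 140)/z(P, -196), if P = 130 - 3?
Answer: 5/1372 ≈ 0.0036443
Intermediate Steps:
P = 127
z(y, k) = k**2
L(47, 140)/z(P, -196) = 140/((-196)**2) = 140/38416 = 140*(1/38416) = 5/1372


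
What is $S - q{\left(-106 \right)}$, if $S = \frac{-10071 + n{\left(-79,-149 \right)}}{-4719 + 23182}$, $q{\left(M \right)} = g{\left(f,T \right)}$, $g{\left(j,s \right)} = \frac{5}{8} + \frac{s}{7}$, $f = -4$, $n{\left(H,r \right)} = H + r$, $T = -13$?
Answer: $\frac{697203}{1033928} \approx 0.67432$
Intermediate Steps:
$g{\left(j,s \right)} = \frac{5}{8} + \frac{s}{7}$ ($g{\left(j,s \right)} = 5 \cdot \frac{1}{8} + s \frac{1}{7} = \frac{5}{8} + \frac{s}{7}$)
$q{\left(M \right)} = - \frac{69}{56}$ ($q{\left(M \right)} = \frac{5}{8} + \frac{1}{7} \left(-13\right) = \frac{5}{8} - \frac{13}{7} = - \frac{69}{56}$)
$S = - \frac{10299}{18463}$ ($S = \frac{-10071 - 228}{-4719 + 23182} = \frac{-10071 - 228}{18463} = \left(-10299\right) \frac{1}{18463} = - \frac{10299}{18463} \approx -0.55782$)
$S - q{\left(-106 \right)} = - \frac{10299}{18463} - - \frac{69}{56} = - \frac{10299}{18463} + \frac{69}{56} = \frac{697203}{1033928}$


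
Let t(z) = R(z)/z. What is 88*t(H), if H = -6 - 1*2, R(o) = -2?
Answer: 22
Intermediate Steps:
H = -8 (H = -6 - 2 = -8)
t(z) = -2/z
88*t(H) = 88*(-2/(-8)) = 88*(-2*(-⅛)) = 88*(¼) = 22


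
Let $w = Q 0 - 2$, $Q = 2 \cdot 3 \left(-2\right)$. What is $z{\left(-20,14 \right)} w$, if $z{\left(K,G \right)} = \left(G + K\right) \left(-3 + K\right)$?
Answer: $-276$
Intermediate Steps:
$Q = -12$ ($Q = 6 \left(-2\right) = -12$)
$z{\left(K,G \right)} = \left(-3 + K\right) \left(G + K\right)$
$w = -2$ ($w = \left(-12\right) 0 - 2 = 0 - 2 = -2$)
$z{\left(-20,14 \right)} w = \left(\left(-20\right)^{2} - 42 - -60 + 14 \left(-20\right)\right) \left(-2\right) = \left(400 - 42 + 60 - 280\right) \left(-2\right) = 138 \left(-2\right) = -276$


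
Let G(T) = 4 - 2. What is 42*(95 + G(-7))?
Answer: 4074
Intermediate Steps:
G(T) = 2
42*(95 + G(-7)) = 42*(95 + 2) = 42*97 = 4074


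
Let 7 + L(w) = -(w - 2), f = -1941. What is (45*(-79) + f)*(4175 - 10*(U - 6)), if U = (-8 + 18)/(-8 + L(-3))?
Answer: -23330520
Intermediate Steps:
L(w) = -5 - w (L(w) = -7 - (w - 2) = -7 - (-2 + w) = -7 + (2 - w) = -5 - w)
U = -1 (U = (-8 + 18)/(-8 + (-5 - 1*(-3))) = 10/(-8 + (-5 + 3)) = 10/(-8 - 2) = 10/(-10) = 10*(-⅒) = -1)
(45*(-79) + f)*(4175 - 10*(U - 6)) = (45*(-79) - 1941)*(4175 - 10*(-1 - 6)) = (-3555 - 1941)*(4175 - 10*(-7)) = -5496*(4175 + 70) = -5496*4245 = -23330520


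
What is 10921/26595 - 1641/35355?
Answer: 22831304/62684415 ≈ 0.36423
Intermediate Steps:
10921/26595 - 1641/35355 = 10921*(1/26595) - 1641*1/35355 = 10921/26595 - 547/11785 = 22831304/62684415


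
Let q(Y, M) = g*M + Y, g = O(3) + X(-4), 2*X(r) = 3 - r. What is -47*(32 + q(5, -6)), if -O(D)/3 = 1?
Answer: -1598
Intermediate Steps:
O(D) = -3 (O(D) = -3*1 = -3)
X(r) = 3/2 - r/2 (X(r) = (3 - r)/2 = 3/2 - r/2)
g = ½ (g = -3 + (3/2 - ½*(-4)) = -3 + (3/2 + 2) = -3 + 7/2 = ½ ≈ 0.50000)
q(Y, M) = Y + M/2 (q(Y, M) = M/2 + Y = Y + M/2)
-47*(32 + q(5, -6)) = -47*(32 + (5 + (½)*(-6))) = -47*(32 + (5 - 3)) = -47*(32 + 2) = -47*34 = -1598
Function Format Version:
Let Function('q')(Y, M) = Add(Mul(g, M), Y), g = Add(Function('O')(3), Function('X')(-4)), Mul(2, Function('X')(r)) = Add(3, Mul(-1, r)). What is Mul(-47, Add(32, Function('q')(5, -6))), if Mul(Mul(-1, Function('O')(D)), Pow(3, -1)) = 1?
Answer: -1598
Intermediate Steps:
Function('O')(D) = -3 (Function('O')(D) = Mul(-3, 1) = -3)
Function('X')(r) = Add(Rational(3, 2), Mul(Rational(-1, 2), r)) (Function('X')(r) = Mul(Rational(1, 2), Add(3, Mul(-1, r))) = Add(Rational(3, 2), Mul(Rational(-1, 2), r)))
g = Rational(1, 2) (g = Add(-3, Add(Rational(3, 2), Mul(Rational(-1, 2), -4))) = Add(-3, Add(Rational(3, 2), 2)) = Add(-3, Rational(7, 2)) = Rational(1, 2) ≈ 0.50000)
Function('q')(Y, M) = Add(Y, Mul(Rational(1, 2), M)) (Function('q')(Y, M) = Add(Mul(Rational(1, 2), M), Y) = Add(Y, Mul(Rational(1, 2), M)))
Mul(-47, Add(32, Function('q')(5, -6))) = Mul(-47, Add(32, Add(5, Mul(Rational(1, 2), -6)))) = Mul(-47, Add(32, Add(5, -3))) = Mul(-47, Add(32, 2)) = Mul(-47, 34) = -1598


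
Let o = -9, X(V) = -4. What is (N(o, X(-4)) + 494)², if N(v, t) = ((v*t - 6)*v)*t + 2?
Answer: 2483776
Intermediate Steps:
N(v, t) = 2 + t*v*(-6 + t*v) (N(v, t) = ((t*v - 6)*v)*t + 2 = ((-6 + t*v)*v)*t + 2 = (v*(-6 + t*v))*t + 2 = t*v*(-6 + t*v) + 2 = 2 + t*v*(-6 + t*v))
(N(o, X(-4)) + 494)² = ((2 + (-4)²*(-9)² - 6*(-4)*(-9)) + 494)² = ((2 + 16*81 - 216) + 494)² = ((2 + 1296 - 216) + 494)² = (1082 + 494)² = 1576² = 2483776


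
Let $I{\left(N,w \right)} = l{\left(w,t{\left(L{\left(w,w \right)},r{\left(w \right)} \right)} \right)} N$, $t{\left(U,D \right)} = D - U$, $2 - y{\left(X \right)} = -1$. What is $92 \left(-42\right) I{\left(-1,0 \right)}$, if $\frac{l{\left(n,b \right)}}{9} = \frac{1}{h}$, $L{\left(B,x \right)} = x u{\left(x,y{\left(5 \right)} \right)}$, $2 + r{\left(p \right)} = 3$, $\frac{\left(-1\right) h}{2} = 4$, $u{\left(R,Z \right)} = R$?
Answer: $-4347$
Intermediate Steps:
$y{\left(X \right)} = 3$ ($y{\left(X \right)} = 2 - -1 = 2 + 1 = 3$)
$h = -8$ ($h = \left(-2\right) 4 = -8$)
$r{\left(p \right)} = 1$ ($r{\left(p \right)} = -2 + 3 = 1$)
$L{\left(B,x \right)} = x^{2}$ ($L{\left(B,x \right)} = x x = x^{2}$)
$l{\left(n,b \right)} = - \frac{9}{8}$ ($l{\left(n,b \right)} = \frac{9}{-8} = 9 \left(- \frac{1}{8}\right) = - \frac{9}{8}$)
$I{\left(N,w \right)} = - \frac{9 N}{8}$
$92 \left(-42\right) I{\left(-1,0 \right)} = 92 \left(-42\right) \left(\left(- \frac{9}{8}\right) \left(-1\right)\right) = \left(-3864\right) \frac{9}{8} = -4347$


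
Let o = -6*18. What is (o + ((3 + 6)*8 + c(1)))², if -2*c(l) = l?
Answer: 5329/4 ≈ 1332.3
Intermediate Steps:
c(l) = -l/2
o = -108
(o + ((3 + 6)*8 + c(1)))² = (-108 + ((3 + 6)*8 - ½*1))² = (-108 + (9*8 - ½))² = (-108 + (72 - ½))² = (-108 + 143/2)² = (-73/2)² = 5329/4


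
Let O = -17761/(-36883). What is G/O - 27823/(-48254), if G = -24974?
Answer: -44447039326365/857039294 ≈ -51861.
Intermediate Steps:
O = 17761/36883 (O = -17761*(-1/36883) = 17761/36883 ≈ 0.48155)
G/O - 27823/(-48254) = -24974/17761/36883 - 27823/(-48254) = -24974*36883/17761 - 27823*(-1/48254) = -921116042/17761 + 27823/48254 = -44447039326365/857039294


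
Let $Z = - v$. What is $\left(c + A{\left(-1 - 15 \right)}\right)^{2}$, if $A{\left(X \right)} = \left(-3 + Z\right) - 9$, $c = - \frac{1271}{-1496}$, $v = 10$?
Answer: $\frac{1001152881}{2238016} \approx 447.34$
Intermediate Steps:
$c = \frac{1271}{1496}$ ($c = \left(-1271\right) \left(- \frac{1}{1496}\right) = \frac{1271}{1496} \approx 0.8496$)
$Z = -10$ ($Z = \left(-1\right) 10 = -10$)
$A{\left(X \right)} = -22$ ($A{\left(X \right)} = \left(-3 - 10\right) - 9 = -13 - 9 = -22$)
$\left(c + A{\left(-1 - 15 \right)}\right)^{2} = \left(\frac{1271}{1496} - 22\right)^{2} = \left(- \frac{31641}{1496}\right)^{2} = \frac{1001152881}{2238016}$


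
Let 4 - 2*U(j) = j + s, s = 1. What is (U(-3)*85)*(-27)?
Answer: -6885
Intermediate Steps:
U(j) = 3/2 - j/2 (U(j) = 2 - (j + 1)/2 = 2 - (1 + j)/2 = 2 + (-½ - j/2) = 3/2 - j/2)
(U(-3)*85)*(-27) = ((3/2 - ½*(-3))*85)*(-27) = ((3/2 + 3/2)*85)*(-27) = (3*85)*(-27) = 255*(-27) = -6885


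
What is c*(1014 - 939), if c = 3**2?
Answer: 675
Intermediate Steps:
c = 9
c*(1014 - 939) = 9*(1014 - 939) = 9*75 = 675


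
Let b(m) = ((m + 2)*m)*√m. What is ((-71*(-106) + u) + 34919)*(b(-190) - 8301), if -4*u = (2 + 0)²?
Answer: -352327644 + 1516099680*I*√190 ≈ -3.5233e+8 + 2.0898e+10*I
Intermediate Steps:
u = -1 (u = -(2 + 0)²/4 = -¼*2² = -¼*4 = -1)
b(m) = m^(3/2)*(2 + m) (b(m) = ((2 + m)*m)*√m = (m*(2 + m))*√m = m^(3/2)*(2 + m))
((-71*(-106) + u) + 34919)*(b(-190) - 8301) = ((-71*(-106) - 1) + 34919)*((-190)^(3/2)*(2 - 190) - 8301) = ((7526 - 1) + 34919)*(-190*I*√190*(-188) - 8301) = (7525 + 34919)*(35720*I*√190 - 8301) = 42444*(-8301 + 35720*I*√190) = -352327644 + 1516099680*I*√190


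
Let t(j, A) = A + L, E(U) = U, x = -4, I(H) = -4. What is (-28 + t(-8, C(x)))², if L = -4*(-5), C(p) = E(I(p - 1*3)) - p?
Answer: 64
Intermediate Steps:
C(p) = -4 - p
L = 20
t(j, A) = 20 + A (t(j, A) = A + 20 = 20 + A)
(-28 + t(-8, C(x)))² = (-28 + (20 + (-4 - 1*(-4))))² = (-28 + (20 + (-4 + 4)))² = (-28 + (20 + 0))² = (-28 + 20)² = (-8)² = 64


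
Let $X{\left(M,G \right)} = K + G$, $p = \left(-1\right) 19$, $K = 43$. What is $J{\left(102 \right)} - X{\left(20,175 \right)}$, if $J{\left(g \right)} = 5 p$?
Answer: $-313$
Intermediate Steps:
$p = -19$
$X{\left(M,G \right)} = 43 + G$
$J{\left(g \right)} = -95$ ($J{\left(g \right)} = 5 \left(-19\right) = -95$)
$J{\left(102 \right)} - X{\left(20,175 \right)} = -95 - \left(43 + 175\right) = -95 - 218 = -313$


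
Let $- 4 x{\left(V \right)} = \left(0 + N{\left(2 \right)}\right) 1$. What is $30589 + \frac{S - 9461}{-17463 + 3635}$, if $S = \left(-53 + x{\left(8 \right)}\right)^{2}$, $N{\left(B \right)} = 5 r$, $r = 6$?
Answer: $\frac{1691961971}{55312} \approx 30589.0$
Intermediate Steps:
$N{\left(B \right)} = 30$ ($N{\left(B \right)} = 5 \cdot 6 = 30$)
$x{\left(V \right)} = - \frac{15}{2}$ ($x{\left(V \right)} = - \frac{\left(0 + 30\right) 1}{4} = - \frac{30 \cdot 1}{4} = \left(- \frac{1}{4}\right) 30 = - \frac{15}{2}$)
$S = \frac{14641}{4}$ ($S = \left(-53 - \frac{15}{2}\right)^{2} = \left(- \frac{121}{2}\right)^{2} = \frac{14641}{4} \approx 3660.3$)
$30589 + \frac{S - 9461}{-17463 + 3635} = 30589 + \frac{\frac{14641}{4} - 9461}{-17463 + 3635} = 30589 - \frac{23203}{4 \left(-13828\right)} = 30589 - - \frac{23203}{55312} = 30589 + \frac{23203}{55312} = \frac{1691961971}{55312}$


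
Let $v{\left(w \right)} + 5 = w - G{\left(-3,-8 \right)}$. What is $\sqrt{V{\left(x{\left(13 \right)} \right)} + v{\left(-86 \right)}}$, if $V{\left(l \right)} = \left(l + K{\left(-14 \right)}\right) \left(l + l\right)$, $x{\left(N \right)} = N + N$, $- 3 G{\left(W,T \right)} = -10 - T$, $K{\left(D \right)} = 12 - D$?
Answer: $\frac{\sqrt{23511}}{3} \approx 51.111$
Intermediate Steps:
$G{\left(W,T \right)} = \frac{10}{3} + \frac{T}{3}$ ($G{\left(W,T \right)} = - \frac{-10 - T}{3} = \frac{10}{3} + \frac{T}{3}$)
$v{\left(w \right)} = - \frac{17}{3} + w$ ($v{\left(w \right)} = -5 - \left(\frac{10}{3} - \frac{8}{3} - w\right) = -5 + \left(w - \left(\frac{10}{3} - \frac{8}{3}\right)\right) = -5 + \left(w - \frac{2}{3}\right) = -5 + \left(- \frac{2}{3} + w\right) = - \frac{17}{3} + w$)
$x{\left(N \right)} = 2 N$
$V{\left(l \right)} = 2 l \left(26 + l\right)$ ($V{\left(l \right)} = \left(l + \left(12 - -14\right)\right) \left(l + l\right) = \left(l + \left(12 + 14\right)\right) 2 l = \left(l + 26\right) 2 l = \left(26 + l\right) 2 l = 2 l \left(26 + l\right)$)
$\sqrt{V{\left(x{\left(13 \right)} \right)} + v{\left(-86 \right)}} = \sqrt{2 \cdot 2 \cdot 13 \left(26 + 2 \cdot 13\right) - \frac{275}{3}} = \sqrt{2 \cdot 26 \left(26 + 26\right) - \frac{275}{3}} = \sqrt{2 \cdot 26 \cdot 52 - \frac{275}{3}} = \sqrt{2704 - \frac{275}{3}} = \sqrt{\frac{7837}{3}} = \frac{\sqrt{23511}}{3}$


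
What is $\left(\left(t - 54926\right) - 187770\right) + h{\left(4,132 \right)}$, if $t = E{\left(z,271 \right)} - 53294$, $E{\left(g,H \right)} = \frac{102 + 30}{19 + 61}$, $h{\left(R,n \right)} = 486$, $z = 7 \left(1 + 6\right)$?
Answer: $- \frac{5910047}{20} \approx -2.955 \cdot 10^{5}$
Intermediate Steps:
$z = 49$ ($z = 7 \cdot 7 = 49$)
$E{\left(g,H \right)} = \frac{33}{20}$ ($E{\left(g,H \right)} = \frac{132}{80} = 132 \cdot \frac{1}{80} = \frac{33}{20}$)
$t = - \frac{1065847}{20}$ ($t = \frac{33}{20} - 53294 = - \frac{1065847}{20} \approx -53292.0$)
$\left(\left(t - 54926\right) - 187770\right) + h{\left(4,132 \right)} = \left(\left(- \frac{1065847}{20} - 54926\right) - 187770\right) + 486 = \left(- \frac{2164367}{20} - 187770\right) + 486 = - \frac{5919767}{20} + 486 = - \frac{5910047}{20}$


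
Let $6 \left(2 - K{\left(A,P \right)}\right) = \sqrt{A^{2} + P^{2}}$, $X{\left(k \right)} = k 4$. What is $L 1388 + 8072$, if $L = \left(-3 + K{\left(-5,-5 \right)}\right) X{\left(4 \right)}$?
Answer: $-14136 - \frac{55520 \sqrt{2}}{3} \approx -40308.0$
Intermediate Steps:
$X{\left(k \right)} = 4 k$
$K{\left(A,P \right)} = 2 - \frac{\sqrt{A^{2} + P^{2}}}{6}$
$L = -16 - \frac{40 \sqrt{2}}{3}$ ($L = \left(-3 + \left(2 - \frac{\sqrt{\left(-5\right)^{2} + \left(-5\right)^{2}}}{6}\right)\right) 4 \cdot 4 = \left(-3 + \left(2 - \frac{\sqrt{25 + 25}}{6}\right)\right) 16 = \left(-3 + \left(2 - \frac{\sqrt{50}}{6}\right)\right) 16 = \left(-3 + \left(2 - \frac{5 \sqrt{2}}{6}\right)\right) 16 = \left(-1 - \frac{5 \sqrt{2}}{6}\right) 16 = -16 - \frac{40 \sqrt{2}}{3} \approx -34.856$)
$L 1388 + 8072 = \left(-16 - \frac{40 \sqrt{2}}{3}\right) 1388 + 8072 = \left(-22208 - \frac{55520 \sqrt{2}}{3}\right) + 8072 = -14136 - \frac{55520 \sqrt{2}}{3}$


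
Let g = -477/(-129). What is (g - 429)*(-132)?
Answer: 2414016/43 ≈ 56140.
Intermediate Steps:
g = 159/43 (g = -477*(-1/129) = 159/43 ≈ 3.6977)
(g - 429)*(-132) = (159/43 - 429)*(-132) = -18288/43*(-132) = 2414016/43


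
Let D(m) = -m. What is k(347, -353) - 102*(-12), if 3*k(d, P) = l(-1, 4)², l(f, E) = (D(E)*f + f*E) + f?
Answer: 3673/3 ≈ 1224.3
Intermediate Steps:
l(f, E) = f (l(f, E) = ((-E)*f + f*E) + f = (-E*f + E*f) + f = 0 + f = f)
k(d, P) = ⅓ (k(d, P) = (⅓)*(-1)² = (⅓)*1 = ⅓)
k(347, -353) - 102*(-12) = ⅓ - 102*(-12) = ⅓ + 1224 = 3673/3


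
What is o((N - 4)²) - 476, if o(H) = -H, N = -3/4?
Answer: -7977/16 ≈ -498.56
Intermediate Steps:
N = -¾ (N = -3*¼ = -¾ ≈ -0.75000)
o((N - 4)²) - 476 = -(-¾ - 4)² - 476 = -(-19/4)² - 476 = -1*361/16 - 476 = -361/16 - 476 = -7977/16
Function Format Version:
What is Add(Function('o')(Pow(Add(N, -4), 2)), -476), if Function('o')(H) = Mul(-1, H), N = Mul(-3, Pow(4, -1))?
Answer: Rational(-7977, 16) ≈ -498.56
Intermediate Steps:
N = Rational(-3, 4) (N = Mul(-3, Rational(1, 4)) = Rational(-3, 4) ≈ -0.75000)
Add(Function('o')(Pow(Add(N, -4), 2)), -476) = Add(Mul(-1, Pow(Add(Rational(-3, 4), -4), 2)), -476) = Add(Mul(-1, Pow(Rational(-19, 4), 2)), -476) = Add(Mul(-1, Rational(361, 16)), -476) = Add(Rational(-361, 16), -476) = Rational(-7977, 16)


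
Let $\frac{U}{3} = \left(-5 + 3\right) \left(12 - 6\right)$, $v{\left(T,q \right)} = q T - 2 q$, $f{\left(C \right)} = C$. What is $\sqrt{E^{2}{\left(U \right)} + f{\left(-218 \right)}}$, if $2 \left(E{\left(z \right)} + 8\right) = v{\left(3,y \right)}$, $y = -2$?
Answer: $i \sqrt{137} \approx 11.705 i$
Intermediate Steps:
$v{\left(T,q \right)} = - 2 q + T q$ ($v{\left(T,q \right)} = T q - 2 q = - 2 q + T q$)
$U = -36$ ($U = 3 \left(-5 + 3\right) \left(12 - 6\right) = 3 \left(\left(-2\right) 6\right) = 3 \left(-12\right) = -36$)
$E{\left(z \right)} = -9$ ($E{\left(z \right)} = -8 + \frac{\left(-2\right) \left(-2 + 3\right)}{2} = -8 + \frac{\left(-2\right) 1}{2} = -8 + \frac{1}{2} \left(-2\right) = -8 - 1 = -9$)
$\sqrt{E^{2}{\left(U \right)} + f{\left(-218 \right)}} = \sqrt{\left(-9\right)^{2} - 218} = \sqrt{81 - 218} = \sqrt{-137} = i \sqrt{137}$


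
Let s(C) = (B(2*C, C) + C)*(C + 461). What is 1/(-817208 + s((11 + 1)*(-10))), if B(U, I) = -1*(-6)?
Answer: -1/856082 ≈ -1.1681e-6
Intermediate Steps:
B(U, I) = 6
s(C) = (6 + C)*(461 + C) (s(C) = (6 + C)*(C + 461) = (6 + C)*(461 + C))
1/(-817208 + s((11 + 1)*(-10))) = 1/(-817208 + (2766 + ((11 + 1)*(-10))**2 + 467*((11 + 1)*(-10)))) = 1/(-817208 + (2766 + (12*(-10))**2 + 467*(12*(-10)))) = 1/(-817208 + (2766 + (-120)**2 + 467*(-120))) = 1/(-817208 + (2766 + 14400 - 56040)) = 1/(-817208 - 38874) = 1/(-856082) = -1/856082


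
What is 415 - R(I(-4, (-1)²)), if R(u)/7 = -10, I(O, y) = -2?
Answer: 485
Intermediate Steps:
R(u) = -70 (R(u) = 7*(-10) = -70)
415 - R(I(-4, (-1)²)) = 415 - 1*(-70) = 415 + 70 = 485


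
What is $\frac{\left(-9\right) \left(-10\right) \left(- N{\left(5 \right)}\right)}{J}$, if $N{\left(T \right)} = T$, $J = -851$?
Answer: $\frac{450}{851} \approx 0.52879$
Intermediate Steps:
$\frac{\left(-9\right) \left(-10\right) \left(- N{\left(5 \right)}\right)}{J} = \frac{\left(-9\right) \left(-10\right) \left(\left(-1\right) 5\right)}{-851} = 90 \left(-5\right) \left(- \frac{1}{851}\right) = \left(-450\right) \left(- \frac{1}{851}\right) = \frac{450}{851}$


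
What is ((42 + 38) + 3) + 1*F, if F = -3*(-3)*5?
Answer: 128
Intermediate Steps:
F = 45 (F = 9*5 = 45)
((42 + 38) + 3) + 1*F = ((42 + 38) + 3) + 1*45 = (80 + 3) + 45 = 83 + 45 = 128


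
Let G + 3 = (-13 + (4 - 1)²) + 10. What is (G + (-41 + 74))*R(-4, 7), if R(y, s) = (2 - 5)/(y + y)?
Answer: 27/2 ≈ 13.500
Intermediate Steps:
R(y, s) = -3/(2*y) (R(y, s) = -3*1/(2*y) = -3/(2*y))
G = 3 (G = -3 + ((-13 + (4 - 1)²) + 10) = -3 + ((-13 + 3²) + 10) = -3 + ((-13 + 9) + 10) = -3 + (-4 + 10) = -3 + 6 = 3)
(G + (-41 + 74))*R(-4, 7) = (3 + (-41 + 74))*(-3/2/(-4)) = (3 + 33)*(-3/2*(-¼)) = 36*(3/8) = 27/2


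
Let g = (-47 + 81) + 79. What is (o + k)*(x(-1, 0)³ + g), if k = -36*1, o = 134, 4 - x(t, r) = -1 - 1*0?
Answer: 23324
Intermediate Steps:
g = 113 (g = 34 + 79 = 113)
x(t, r) = 5 (x(t, r) = 4 - (-1 - 1*0) = 4 - (-1 + 0) = 4 - 1*(-1) = 4 + 1 = 5)
k = -36
(o + k)*(x(-1, 0)³ + g) = (134 - 36)*(5³ + 113) = 98*(125 + 113) = 98*238 = 23324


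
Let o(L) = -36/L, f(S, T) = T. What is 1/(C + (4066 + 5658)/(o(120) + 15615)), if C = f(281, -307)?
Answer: -156147/47839889 ≈ -0.0032640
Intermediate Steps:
C = -307
1/(C + (4066 + 5658)/(o(120) + 15615)) = 1/(-307 + (4066 + 5658)/(-36/120 + 15615)) = 1/(-307 + 9724/(-36*1/120 + 15615)) = 1/(-307 + 9724/(-3/10 + 15615)) = 1/(-307 + 9724/(156147/10)) = 1/(-307 + 9724*(10/156147)) = 1/(-307 + 97240/156147) = 1/(-47839889/156147) = -156147/47839889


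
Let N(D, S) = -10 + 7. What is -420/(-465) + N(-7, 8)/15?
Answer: 109/155 ≈ 0.70323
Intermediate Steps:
N(D, S) = -3
-420/(-465) + N(-7, 8)/15 = -420/(-465) - 3/15 = -420*(-1/465) - 3*1/15 = 28/31 - ⅕ = 109/155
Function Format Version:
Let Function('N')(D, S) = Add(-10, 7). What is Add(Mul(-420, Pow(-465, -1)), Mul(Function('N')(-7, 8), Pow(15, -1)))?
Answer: Rational(109, 155) ≈ 0.70323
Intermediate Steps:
Function('N')(D, S) = -3
Add(Mul(-420, Pow(-465, -1)), Mul(Function('N')(-7, 8), Pow(15, -1))) = Add(Mul(-420, Pow(-465, -1)), Mul(-3, Pow(15, -1))) = Add(Mul(-420, Rational(-1, 465)), Mul(-3, Rational(1, 15))) = Add(Rational(28, 31), Rational(-1, 5)) = Rational(109, 155)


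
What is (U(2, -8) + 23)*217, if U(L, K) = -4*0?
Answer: 4991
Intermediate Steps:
U(L, K) = 0
(U(2, -8) + 23)*217 = (0 + 23)*217 = 23*217 = 4991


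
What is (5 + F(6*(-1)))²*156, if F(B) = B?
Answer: 156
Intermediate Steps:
(5 + F(6*(-1)))²*156 = (5 + 6*(-1))²*156 = (5 - 6)²*156 = (-1)²*156 = 1*156 = 156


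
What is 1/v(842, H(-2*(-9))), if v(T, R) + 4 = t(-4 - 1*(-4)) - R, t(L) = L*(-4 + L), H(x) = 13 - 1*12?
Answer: -⅕ ≈ -0.20000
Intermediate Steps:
H(x) = 1 (H(x) = 13 - 12 = 1)
v(T, R) = -4 - R (v(T, R) = -4 + ((-4 - 1*(-4))*(-4 + (-4 - 1*(-4))) - R) = -4 + ((-4 + 4)*(-4 + (-4 + 4)) - R) = -4 + (0*(-4 + 0) - R) = -4 + (0*(-4) - R) = -4 + (0 - R) = -4 - R)
1/v(842, H(-2*(-9))) = 1/(-4 - 1*1) = 1/(-4 - 1) = 1/(-5) = -⅕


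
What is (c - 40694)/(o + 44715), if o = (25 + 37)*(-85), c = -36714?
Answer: -77408/39445 ≈ -1.9624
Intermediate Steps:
o = -5270 (o = 62*(-85) = -5270)
(c - 40694)/(o + 44715) = (-36714 - 40694)/(-5270 + 44715) = -77408/39445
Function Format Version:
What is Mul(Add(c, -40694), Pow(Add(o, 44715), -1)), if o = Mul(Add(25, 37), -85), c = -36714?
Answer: Rational(-77408, 39445) ≈ -1.9624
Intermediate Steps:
o = -5270 (o = Mul(62, -85) = -5270)
Mul(Add(c, -40694), Pow(Add(o, 44715), -1)) = Mul(Add(-36714, -40694), Pow(Add(-5270, 44715), -1)) = Mul(-77408, Pow(39445, -1)) = Mul(-77408, Rational(1, 39445)) = Rational(-77408, 39445)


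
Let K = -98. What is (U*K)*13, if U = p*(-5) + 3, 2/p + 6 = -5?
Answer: -54782/11 ≈ -4980.2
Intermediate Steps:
p = -2/11 (p = 2/(-6 - 5) = 2/(-11) = 2*(-1/11) = -2/11 ≈ -0.18182)
U = 43/11 (U = -2/11*(-5) + 3 = 10/11 + 3 = 43/11 ≈ 3.9091)
(U*K)*13 = ((43/11)*(-98))*13 = -4214/11*13 = -54782/11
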